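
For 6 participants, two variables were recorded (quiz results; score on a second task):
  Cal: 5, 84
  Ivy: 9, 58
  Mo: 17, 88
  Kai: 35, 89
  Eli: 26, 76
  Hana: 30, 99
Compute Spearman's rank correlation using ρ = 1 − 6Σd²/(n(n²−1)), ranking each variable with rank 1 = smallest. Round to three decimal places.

Ranks of variable 1: 1, 2, 3, 6, 4, 5
Ranks of variable 2: 3, 1, 4, 5, 2, 6
d = r₁ − r₂: -2, 1, -1, 1, 2, -1
d²: 4, 1, 1, 1, 4, 1; Σd² = 12
ρ = 1 − 6·12/(6·35) = 1 − 72/210 = 0.657

0.657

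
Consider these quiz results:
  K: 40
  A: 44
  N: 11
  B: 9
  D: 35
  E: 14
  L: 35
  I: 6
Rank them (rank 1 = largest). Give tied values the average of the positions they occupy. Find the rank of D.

Sorted (descending): 44, 40, 35, 35, 14, 11, 9, 6
The 2 values of 35 occupy positions 3–4 → average rank (3+4)/2 = 3.5.
D has value 35 → rank 3.5.

3.5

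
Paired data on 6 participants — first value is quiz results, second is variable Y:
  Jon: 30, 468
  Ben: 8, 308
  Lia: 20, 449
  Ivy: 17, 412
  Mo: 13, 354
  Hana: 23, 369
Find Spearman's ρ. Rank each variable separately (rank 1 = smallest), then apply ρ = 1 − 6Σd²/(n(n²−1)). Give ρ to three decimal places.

Ranks of variable 1: 6, 1, 4, 3, 2, 5
Ranks of variable 2: 6, 1, 5, 4, 2, 3
d = r₁ − r₂: 0, 0, -1, -1, 0, 2
d²: 0, 0, 1, 1, 0, 4; Σd² = 6
ρ = 1 − 6·6/(6·35) = 1 − 36/210 = 0.829

0.829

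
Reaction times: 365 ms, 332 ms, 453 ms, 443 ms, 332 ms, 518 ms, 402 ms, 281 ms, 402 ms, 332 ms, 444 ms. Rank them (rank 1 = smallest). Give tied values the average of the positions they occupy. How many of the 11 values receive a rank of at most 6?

5

Sorted (ascending): 281, 332, 332, 332, 365, 402, 402, 443, 444, 453, 518
The 3 values of 332 occupy positions 2–4 → average rank 3.
The 2 values of 402 occupy positions 6–7 → average rank (6+7)/2 = 6.5.
Ranks ≤ 6: {1, 3, 3, 3, 5} → 5 values.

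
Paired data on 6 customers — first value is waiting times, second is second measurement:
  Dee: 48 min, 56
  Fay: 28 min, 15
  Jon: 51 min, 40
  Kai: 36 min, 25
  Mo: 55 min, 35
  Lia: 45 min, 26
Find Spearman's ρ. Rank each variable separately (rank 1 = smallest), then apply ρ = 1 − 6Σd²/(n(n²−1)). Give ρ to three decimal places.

Ranks of variable 1: 4, 1, 5, 2, 6, 3
Ranks of variable 2: 6, 1, 5, 2, 4, 3
d = r₁ − r₂: -2, 0, 0, 0, 2, 0
d²: 4, 0, 0, 0, 4, 0; Σd² = 8
ρ = 1 − 6·8/(6·35) = 1 − 48/210 = 0.771

0.771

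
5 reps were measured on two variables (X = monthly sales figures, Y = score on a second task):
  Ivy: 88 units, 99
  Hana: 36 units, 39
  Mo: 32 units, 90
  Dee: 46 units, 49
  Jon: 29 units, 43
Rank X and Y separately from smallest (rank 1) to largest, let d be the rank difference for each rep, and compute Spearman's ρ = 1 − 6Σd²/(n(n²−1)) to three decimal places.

Ranks of variable 1: 5, 3, 2, 4, 1
Ranks of variable 2: 5, 1, 4, 3, 2
d = r₁ − r₂: 0, 2, -2, 1, -1
d²: 0, 4, 4, 1, 1; Σd² = 10
ρ = 1 − 6·10/(5·24) = 1 − 60/120 = 0.500

0.500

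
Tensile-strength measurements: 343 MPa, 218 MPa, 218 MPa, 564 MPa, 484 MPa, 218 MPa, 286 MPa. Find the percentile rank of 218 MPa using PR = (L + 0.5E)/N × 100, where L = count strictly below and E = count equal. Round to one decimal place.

21.4

N = 7.
Strictly below 218: 0. Equal to 218: 3.
PR = (0 + 0.5·3)/7 × 100 = 21.4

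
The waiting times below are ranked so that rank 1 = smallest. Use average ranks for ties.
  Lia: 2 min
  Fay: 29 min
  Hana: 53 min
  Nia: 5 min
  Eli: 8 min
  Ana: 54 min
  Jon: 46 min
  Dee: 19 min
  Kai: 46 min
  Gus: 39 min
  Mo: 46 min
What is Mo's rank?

8

Sorted (ascending): 2, 5, 8, 19, 29, 39, 46, 46, 46, 53, 54
The 3 values of 46 occupy positions 7–9 → average rank 8.
Mo has value 46 min → rank 8.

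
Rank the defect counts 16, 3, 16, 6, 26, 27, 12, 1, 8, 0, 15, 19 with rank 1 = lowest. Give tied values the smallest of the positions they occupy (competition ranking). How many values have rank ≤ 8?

Sorted (ascending): 0, 1, 3, 6, 8, 12, 15, 16, 16, 19, 26, 27
The 2 values of 16 occupy positions 8–9 → each gets rank 8.
Ranks ≤ 8: {1, 2, 3, 4, 5, 6, 7, 8, 8} → 9 values.

9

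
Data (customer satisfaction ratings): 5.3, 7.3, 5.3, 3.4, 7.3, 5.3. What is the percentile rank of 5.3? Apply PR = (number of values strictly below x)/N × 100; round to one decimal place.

N = 6.
Strictly below 5.3: 1. Equal to 5.3: 3.
PR = 1/6 × 100 = 16.7

16.7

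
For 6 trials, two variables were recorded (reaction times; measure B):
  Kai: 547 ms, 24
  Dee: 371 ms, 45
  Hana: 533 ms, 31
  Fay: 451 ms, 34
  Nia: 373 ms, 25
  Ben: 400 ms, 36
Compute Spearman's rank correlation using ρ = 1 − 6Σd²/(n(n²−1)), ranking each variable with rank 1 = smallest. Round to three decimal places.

Ranks of variable 1: 6, 1, 5, 4, 2, 3
Ranks of variable 2: 1, 6, 3, 4, 2, 5
d = r₁ − r₂: 5, -5, 2, 0, 0, -2
d²: 25, 25, 4, 0, 0, 4; Σd² = 58
ρ = 1 − 6·58/(6·35) = 1 − 348/210 = -0.657

-0.657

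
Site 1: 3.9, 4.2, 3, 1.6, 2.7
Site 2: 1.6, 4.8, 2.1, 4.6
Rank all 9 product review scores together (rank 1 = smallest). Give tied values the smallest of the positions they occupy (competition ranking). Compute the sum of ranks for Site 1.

Sorted (ascending): 1.6, 1.6, 2.1, 2.7, 3, 3.9, 4.2, 4.6, 4.8
The 2 values of 1.6 occupy positions 1–2 → each gets rank 1.
Site 1 values → pooled ranks: 3.9→6, 4.2→7, 3→5, 1.6→1, 2.7→4
Rank sum = 6 + 7 + 5 + 1 + 4 = 23

23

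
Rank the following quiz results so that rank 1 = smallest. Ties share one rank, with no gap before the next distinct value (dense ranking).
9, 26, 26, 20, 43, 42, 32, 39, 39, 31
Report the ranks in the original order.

Sorted (ascending): 9, 20, 26, 26, 31, 32, 39, 39, 42, 43
The 2 values of 26 share dense rank 3.
The 2 values of 39 share dense rank 6.
Remaining distinct values take the next consecutive integers.

1, 3, 3, 2, 8, 7, 5, 6, 6, 4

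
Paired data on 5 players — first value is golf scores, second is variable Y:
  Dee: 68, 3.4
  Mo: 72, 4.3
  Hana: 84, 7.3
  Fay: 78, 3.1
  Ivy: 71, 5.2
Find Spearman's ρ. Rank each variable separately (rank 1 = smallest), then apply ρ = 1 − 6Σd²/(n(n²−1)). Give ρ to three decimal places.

0.300

Ranks of variable 1: 1, 3, 5, 4, 2
Ranks of variable 2: 2, 3, 5, 1, 4
d = r₁ − r₂: -1, 0, 0, 3, -2
d²: 1, 0, 0, 9, 4; Σd² = 14
ρ = 1 − 6·14/(5·24) = 1 − 84/120 = 0.300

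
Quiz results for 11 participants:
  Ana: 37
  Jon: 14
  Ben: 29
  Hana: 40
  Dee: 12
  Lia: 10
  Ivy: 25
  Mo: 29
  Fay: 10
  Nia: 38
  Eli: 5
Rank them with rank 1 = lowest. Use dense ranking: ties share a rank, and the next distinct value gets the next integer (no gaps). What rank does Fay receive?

Sorted (ascending): 5, 10, 10, 12, 14, 25, 29, 29, 37, 38, 40
The 2 values of 10 share dense rank 2.
The 2 values of 29 share dense rank 6.
Remaining distinct values take the next consecutive integers.
Fay has value 10 → rank 2.

2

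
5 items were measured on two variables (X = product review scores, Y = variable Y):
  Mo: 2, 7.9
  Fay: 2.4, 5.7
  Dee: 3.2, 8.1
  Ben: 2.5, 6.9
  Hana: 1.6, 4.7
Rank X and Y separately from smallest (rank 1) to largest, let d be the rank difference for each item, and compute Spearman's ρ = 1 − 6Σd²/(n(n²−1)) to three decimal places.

Ranks of variable 1: 2, 3, 5, 4, 1
Ranks of variable 2: 4, 2, 5, 3, 1
d = r₁ − r₂: -2, 1, 0, 1, 0
d²: 4, 1, 0, 1, 0; Σd² = 6
ρ = 1 − 6·6/(5·24) = 1 − 36/120 = 0.700

0.700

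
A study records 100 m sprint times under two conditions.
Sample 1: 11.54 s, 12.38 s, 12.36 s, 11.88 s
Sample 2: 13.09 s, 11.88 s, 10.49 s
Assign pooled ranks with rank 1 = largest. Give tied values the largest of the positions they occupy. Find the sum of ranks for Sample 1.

Sorted (descending): 13.09, 12.38, 12.36, 11.88, 11.88, 11.54, 10.49
The 2 values of 11.88 occupy positions 4–5 → each gets rank 5.
Sample 1 values → pooled ranks: 11.54→6, 12.38→2, 12.36→3, 11.88→5
Rank sum = 6 + 2 + 3 + 5 = 16

16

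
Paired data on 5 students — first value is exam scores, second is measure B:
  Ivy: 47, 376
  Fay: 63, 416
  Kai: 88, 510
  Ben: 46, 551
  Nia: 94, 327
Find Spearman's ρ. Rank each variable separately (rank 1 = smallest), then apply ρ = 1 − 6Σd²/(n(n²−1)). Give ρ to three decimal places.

-0.600

Ranks of variable 1: 2, 3, 4, 1, 5
Ranks of variable 2: 2, 3, 4, 5, 1
d = r₁ − r₂: 0, 0, 0, -4, 4
d²: 0, 0, 0, 16, 16; Σd² = 32
ρ = 1 − 6·32/(5·24) = 1 − 192/120 = -0.600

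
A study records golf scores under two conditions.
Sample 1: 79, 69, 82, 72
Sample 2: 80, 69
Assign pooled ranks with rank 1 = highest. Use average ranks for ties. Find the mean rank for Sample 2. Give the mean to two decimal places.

3.75

Sorted (descending): 82, 80, 79, 72, 69, 69
The 2 values of 69 occupy positions 5–6 → average rank (5+6)/2 = 5.5.
Sample 2 values → pooled ranks: 80→2, 69→5.5
Mean rank = (2 + 5.5) / 2 = 3.75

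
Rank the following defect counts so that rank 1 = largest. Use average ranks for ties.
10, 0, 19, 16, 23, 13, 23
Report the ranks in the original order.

Sorted (descending): 23, 23, 19, 16, 13, 10, 0
The 2 values of 23 occupy positions 1–2 → average rank (1+2)/2 = 1.5.

6, 7, 3, 4, 1.5, 5, 1.5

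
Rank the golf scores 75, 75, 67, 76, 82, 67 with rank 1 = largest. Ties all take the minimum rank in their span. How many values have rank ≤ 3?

Sorted (descending): 82, 76, 75, 75, 67, 67
The 2 values of 75 occupy positions 3–4 → each gets rank 3.
The 2 values of 67 occupy positions 5–6 → each gets rank 5.
Ranks ≤ 3: {1, 2, 3, 3} → 4 values.

4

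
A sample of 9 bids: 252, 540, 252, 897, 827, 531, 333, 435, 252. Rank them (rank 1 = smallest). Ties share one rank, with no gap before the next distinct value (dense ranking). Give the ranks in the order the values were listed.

1, 5, 1, 7, 6, 4, 2, 3, 1

Sorted (ascending): 252, 252, 252, 333, 435, 531, 540, 827, 897
The 3 values of 252 share dense rank 1.
Remaining distinct values take the next consecutive integers.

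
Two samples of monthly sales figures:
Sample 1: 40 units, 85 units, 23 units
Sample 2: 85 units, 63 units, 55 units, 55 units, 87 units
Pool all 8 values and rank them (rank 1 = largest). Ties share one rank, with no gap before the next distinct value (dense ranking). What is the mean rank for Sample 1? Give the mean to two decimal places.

Sorted (descending): 87, 85, 85, 63, 55, 55, 40, 23
The 2 values of 85 share dense rank 2.
The 2 values of 55 share dense rank 4.
Remaining distinct values take the next consecutive integers.
Sample 1 values → pooled ranks: 40→5, 85→2, 23→6
Mean rank = (5 + 2 + 6) / 3 = 4.33

4.33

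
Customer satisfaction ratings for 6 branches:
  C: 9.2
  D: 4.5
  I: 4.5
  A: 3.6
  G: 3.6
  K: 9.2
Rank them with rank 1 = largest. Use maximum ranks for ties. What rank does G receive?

Sorted (descending): 9.2, 9.2, 4.5, 4.5, 3.6, 3.6
The 2 values of 9.2 occupy positions 1–2 → each gets rank 2.
The 2 values of 4.5 occupy positions 3–4 → each gets rank 4.
The 2 values of 3.6 occupy positions 5–6 → each gets rank 6.
G has value 3.6 → rank 6.

6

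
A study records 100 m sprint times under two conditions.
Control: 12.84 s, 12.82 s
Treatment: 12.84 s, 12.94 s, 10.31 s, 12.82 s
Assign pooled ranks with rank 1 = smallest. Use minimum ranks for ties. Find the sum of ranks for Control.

Sorted (ascending): 10.31, 12.82, 12.82, 12.84, 12.84, 12.94
The 2 values of 12.82 occupy positions 2–3 → each gets rank 2.
The 2 values of 12.84 occupy positions 4–5 → each gets rank 4.
Control values → pooled ranks: 12.84→4, 12.82→2
Rank sum = 4 + 2 = 6

6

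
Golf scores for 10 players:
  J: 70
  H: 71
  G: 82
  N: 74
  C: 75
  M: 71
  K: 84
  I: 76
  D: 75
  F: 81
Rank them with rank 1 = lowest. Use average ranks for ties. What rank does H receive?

Sorted (ascending): 70, 71, 71, 74, 75, 75, 76, 81, 82, 84
The 2 values of 71 occupy positions 2–3 → average rank (2+3)/2 = 2.5.
The 2 values of 75 occupy positions 5–6 → average rank (5+6)/2 = 5.5.
H has value 71 → rank 2.5.

2.5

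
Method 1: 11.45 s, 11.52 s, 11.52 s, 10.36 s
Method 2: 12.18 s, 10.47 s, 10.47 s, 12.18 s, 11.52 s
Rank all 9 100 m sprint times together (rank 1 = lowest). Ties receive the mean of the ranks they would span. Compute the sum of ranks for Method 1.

17

Sorted (ascending): 10.36, 10.47, 10.47, 11.45, 11.52, 11.52, 11.52, 12.18, 12.18
The 2 values of 10.47 occupy positions 2–3 → average rank (2+3)/2 = 2.5.
The 3 values of 11.52 occupy positions 5–7 → average rank 6.
The 2 values of 12.18 occupy positions 8–9 → average rank (8+9)/2 = 8.5.
Method 1 values → pooled ranks: 11.45→4, 11.52→6, 11.52→6, 10.36→1
Rank sum = 4 + 6 + 6 + 1 = 17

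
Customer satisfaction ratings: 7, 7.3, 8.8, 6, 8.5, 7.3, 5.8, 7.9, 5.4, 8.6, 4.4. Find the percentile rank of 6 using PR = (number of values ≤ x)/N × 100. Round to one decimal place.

36.4

N = 11.
Strictly below 6: 3. Equal to 6: 1.
PR = 4/11 × 100 = 36.4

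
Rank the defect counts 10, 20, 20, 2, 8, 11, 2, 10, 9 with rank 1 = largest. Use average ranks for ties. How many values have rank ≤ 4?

Sorted (descending): 20, 20, 11, 10, 10, 9, 8, 2, 2
The 2 values of 20 occupy positions 1–2 → average rank (1+2)/2 = 1.5.
The 2 values of 10 occupy positions 4–5 → average rank (4+5)/2 = 4.5.
The 2 values of 2 occupy positions 8–9 → average rank (8+9)/2 = 8.5.
Ranks ≤ 4: {1.5, 1.5, 3} → 3 values.

3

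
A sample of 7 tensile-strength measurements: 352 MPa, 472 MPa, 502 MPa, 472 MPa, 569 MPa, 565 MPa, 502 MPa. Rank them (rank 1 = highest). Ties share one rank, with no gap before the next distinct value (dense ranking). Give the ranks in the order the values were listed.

Sorted (descending): 569, 565, 502, 502, 472, 472, 352
The 2 values of 502 share dense rank 3.
The 2 values of 472 share dense rank 4.
Remaining distinct values take the next consecutive integers.

5, 4, 3, 4, 1, 2, 3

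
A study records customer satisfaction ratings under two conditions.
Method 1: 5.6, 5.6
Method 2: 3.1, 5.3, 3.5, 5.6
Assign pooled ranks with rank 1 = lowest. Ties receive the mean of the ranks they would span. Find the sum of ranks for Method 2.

Sorted (ascending): 3.1, 3.5, 5.3, 5.6, 5.6, 5.6
The 3 values of 5.6 occupy positions 4–6 → average rank 5.
Method 2 values → pooled ranks: 3.1→1, 5.3→3, 3.5→2, 5.6→5
Rank sum = 1 + 3 + 2 + 5 = 11

11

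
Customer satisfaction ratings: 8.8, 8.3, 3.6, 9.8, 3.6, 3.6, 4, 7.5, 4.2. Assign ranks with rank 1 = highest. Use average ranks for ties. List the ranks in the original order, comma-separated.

2, 3, 8, 1, 8, 8, 6, 4, 5

Sorted (descending): 9.8, 8.8, 8.3, 7.5, 4.2, 4, 3.6, 3.6, 3.6
The 3 values of 3.6 occupy positions 7–9 → average rank 8.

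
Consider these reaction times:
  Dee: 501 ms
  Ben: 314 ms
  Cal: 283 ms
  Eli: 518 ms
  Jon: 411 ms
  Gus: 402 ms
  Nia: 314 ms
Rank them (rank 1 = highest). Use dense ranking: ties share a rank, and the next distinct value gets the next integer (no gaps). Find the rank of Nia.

Sorted (descending): 518, 501, 411, 402, 314, 314, 283
The 2 values of 314 share dense rank 5.
Remaining distinct values take the next consecutive integers.
Nia has value 314 ms → rank 5.

5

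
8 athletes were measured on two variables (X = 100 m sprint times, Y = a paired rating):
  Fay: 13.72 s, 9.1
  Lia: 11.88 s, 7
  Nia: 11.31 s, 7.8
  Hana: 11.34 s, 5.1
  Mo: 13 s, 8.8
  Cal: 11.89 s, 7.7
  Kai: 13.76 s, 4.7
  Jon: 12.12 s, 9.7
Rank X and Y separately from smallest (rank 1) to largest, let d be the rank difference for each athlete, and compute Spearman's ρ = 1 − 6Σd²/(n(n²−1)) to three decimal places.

0.119

Ranks of variable 1: 7, 3, 1, 2, 6, 4, 8, 5
Ranks of variable 2: 7, 3, 5, 2, 6, 4, 1, 8
d = r₁ − r₂: 0, 0, -4, 0, 0, 0, 7, -3
d²: 0, 0, 16, 0, 0, 0, 49, 9; Σd² = 74
ρ = 1 − 6·74/(8·63) = 1 − 444/504 = 0.119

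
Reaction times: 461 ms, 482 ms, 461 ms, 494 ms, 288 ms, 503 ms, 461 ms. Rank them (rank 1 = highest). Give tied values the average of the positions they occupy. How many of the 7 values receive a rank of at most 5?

Sorted (descending): 503, 494, 482, 461, 461, 461, 288
The 3 values of 461 occupy positions 4–6 → average rank 5.
Ranks ≤ 5: {1, 2, 3, 5, 5, 5} → 6 values.

6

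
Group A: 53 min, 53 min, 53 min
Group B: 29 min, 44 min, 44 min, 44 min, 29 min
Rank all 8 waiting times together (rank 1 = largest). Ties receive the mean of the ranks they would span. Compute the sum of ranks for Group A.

6

Sorted (descending): 53, 53, 53, 44, 44, 44, 29, 29
The 3 values of 53 occupy positions 1–3 → average rank 2.
The 3 values of 44 occupy positions 4–6 → average rank 5.
The 2 values of 29 occupy positions 7–8 → average rank (7+8)/2 = 7.5.
Group A values → pooled ranks: 53→2, 53→2, 53→2
Rank sum = 2 + 2 + 2 = 6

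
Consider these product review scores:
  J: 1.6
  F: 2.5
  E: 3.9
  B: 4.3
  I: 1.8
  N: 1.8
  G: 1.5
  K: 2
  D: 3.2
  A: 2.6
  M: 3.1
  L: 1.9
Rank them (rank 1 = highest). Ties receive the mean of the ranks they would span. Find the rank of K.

7

Sorted (descending): 4.3, 3.9, 3.2, 3.1, 2.6, 2.5, 2, 1.9, 1.8, 1.8, 1.6, 1.5
The 2 values of 1.8 occupy positions 9–10 → average rank (9+10)/2 = 9.5.
K has value 2 → rank 7.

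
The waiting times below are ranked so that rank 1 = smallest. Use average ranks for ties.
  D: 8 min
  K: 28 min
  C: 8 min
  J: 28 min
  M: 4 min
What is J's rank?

4.5

Sorted (ascending): 4, 8, 8, 28, 28
The 2 values of 8 occupy positions 2–3 → average rank (2+3)/2 = 2.5.
The 2 values of 28 occupy positions 4–5 → average rank (4+5)/2 = 4.5.
J has value 28 min → rank 4.5.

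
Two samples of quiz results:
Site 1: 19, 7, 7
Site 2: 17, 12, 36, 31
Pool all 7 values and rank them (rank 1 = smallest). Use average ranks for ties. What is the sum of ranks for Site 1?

8

Sorted (ascending): 7, 7, 12, 17, 19, 31, 36
The 2 values of 7 occupy positions 1–2 → average rank (1+2)/2 = 1.5.
Site 1 values → pooled ranks: 19→5, 7→1.5, 7→1.5
Rank sum = 5 + 1.5 + 1.5 = 8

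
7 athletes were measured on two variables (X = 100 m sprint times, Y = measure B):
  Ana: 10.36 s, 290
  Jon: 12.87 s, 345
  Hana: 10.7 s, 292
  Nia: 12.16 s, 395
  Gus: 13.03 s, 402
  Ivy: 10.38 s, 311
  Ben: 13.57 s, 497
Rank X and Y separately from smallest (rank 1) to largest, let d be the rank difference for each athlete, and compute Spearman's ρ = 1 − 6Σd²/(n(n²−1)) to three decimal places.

Ranks of variable 1: 1, 5, 3, 4, 6, 2, 7
Ranks of variable 2: 1, 4, 2, 5, 6, 3, 7
d = r₁ − r₂: 0, 1, 1, -1, 0, -1, 0
d²: 0, 1, 1, 1, 0, 1, 0; Σd² = 4
ρ = 1 − 6·4/(7·48) = 1 − 24/336 = 0.929

0.929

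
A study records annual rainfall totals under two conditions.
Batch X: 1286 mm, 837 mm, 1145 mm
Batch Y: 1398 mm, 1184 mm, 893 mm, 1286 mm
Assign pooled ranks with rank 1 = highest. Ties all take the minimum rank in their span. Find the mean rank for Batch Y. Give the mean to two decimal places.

Sorted (descending): 1398, 1286, 1286, 1184, 1145, 893, 837
The 2 values of 1286 occupy positions 2–3 → each gets rank 2.
Batch Y values → pooled ranks: 1398→1, 1184→4, 893→6, 1286→2
Mean rank = (1 + 4 + 6 + 2) / 4 = 3.25

3.25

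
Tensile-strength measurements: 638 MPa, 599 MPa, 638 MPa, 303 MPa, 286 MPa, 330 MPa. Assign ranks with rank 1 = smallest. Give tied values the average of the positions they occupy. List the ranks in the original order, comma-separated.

5.5, 4, 5.5, 2, 1, 3

Sorted (ascending): 286, 303, 330, 599, 638, 638
The 2 values of 638 occupy positions 5–6 → average rank (5+6)/2 = 5.5.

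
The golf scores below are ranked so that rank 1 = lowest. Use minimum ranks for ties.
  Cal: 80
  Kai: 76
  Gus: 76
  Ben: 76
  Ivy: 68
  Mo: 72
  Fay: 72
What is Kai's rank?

4

Sorted (ascending): 68, 72, 72, 76, 76, 76, 80
The 2 values of 72 occupy positions 2–3 → each gets rank 2.
The 3 values of 76 occupy positions 4–6 → each gets rank 4.
Kai has value 76 → rank 4.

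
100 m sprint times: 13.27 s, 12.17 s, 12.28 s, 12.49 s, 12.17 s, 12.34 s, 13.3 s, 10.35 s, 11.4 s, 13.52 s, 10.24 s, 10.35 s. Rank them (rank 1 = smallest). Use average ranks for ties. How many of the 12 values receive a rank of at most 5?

Sorted (ascending): 10.24, 10.35, 10.35, 11.4, 12.17, 12.17, 12.28, 12.34, 12.49, 13.27, 13.3, 13.52
The 2 values of 10.35 occupy positions 2–3 → average rank (2+3)/2 = 2.5.
The 2 values of 12.17 occupy positions 5–6 → average rank (5+6)/2 = 5.5.
Ranks ≤ 5: {1, 2.5, 2.5, 4} → 4 values.

4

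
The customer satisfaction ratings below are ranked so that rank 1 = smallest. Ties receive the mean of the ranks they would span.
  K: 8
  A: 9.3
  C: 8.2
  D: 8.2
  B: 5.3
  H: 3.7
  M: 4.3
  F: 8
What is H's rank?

Sorted (ascending): 3.7, 4.3, 5.3, 8, 8, 8.2, 8.2, 9.3
The 2 values of 8 occupy positions 4–5 → average rank (4+5)/2 = 4.5.
The 2 values of 8.2 occupy positions 6–7 → average rank (6+7)/2 = 6.5.
H has value 3.7 → rank 1.

1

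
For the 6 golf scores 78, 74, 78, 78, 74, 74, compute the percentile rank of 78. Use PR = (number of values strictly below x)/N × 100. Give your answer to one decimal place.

N = 6.
Strictly below 78: 3. Equal to 78: 3.
PR = 3/6 × 100 = 50.0

50.0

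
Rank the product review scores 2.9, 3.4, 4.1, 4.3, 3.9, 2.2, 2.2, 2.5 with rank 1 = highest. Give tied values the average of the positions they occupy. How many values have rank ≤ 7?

6

Sorted (descending): 4.3, 4.1, 3.9, 3.4, 2.9, 2.5, 2.2, 2.2
The 2 values of 2.2 occupy positions 7–8 → average rank (7+8)/2 = 7.5.
Ranks ≤ 7: {1, 2, 3, 4, 5, 6} → 6 values.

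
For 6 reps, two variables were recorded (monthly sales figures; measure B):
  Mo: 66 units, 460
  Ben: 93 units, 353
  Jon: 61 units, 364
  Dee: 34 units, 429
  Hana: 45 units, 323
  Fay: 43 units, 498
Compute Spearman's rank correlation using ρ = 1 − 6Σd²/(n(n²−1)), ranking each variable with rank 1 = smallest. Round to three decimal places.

-0.314

Ranks of variable 1: 5, 6, 4, 1, 3, 2
Ranks of variable 2: 5, 2, 3, 4, 1, 6
d = r₁ − r₂: 0, 4, 1, -3, 2, -4
d²: 0, 16, 1, 9, 4, 16; Σd² = 46
ρ = 1 − 6·46/(6·35) = 1 − 276/210 = -0.314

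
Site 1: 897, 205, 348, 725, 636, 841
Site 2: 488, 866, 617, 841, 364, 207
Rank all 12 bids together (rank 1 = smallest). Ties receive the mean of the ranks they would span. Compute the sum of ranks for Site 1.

Sorted (ascending): 205, 207, 348, 364, 488, 617, 636, 725, 841, 841, 866, 897
The 2 values of 841 occupy positions 9–10 → average rank (9+10)/2 = 9.5.
Site 1 values → pooled ranks: 897→12, 205→1, 348→3, 725→8, 636→7, 841→9.5
Rank sum = 12 + 1 + 3 + 8 + 7 + 9.5 = 40.5

40.5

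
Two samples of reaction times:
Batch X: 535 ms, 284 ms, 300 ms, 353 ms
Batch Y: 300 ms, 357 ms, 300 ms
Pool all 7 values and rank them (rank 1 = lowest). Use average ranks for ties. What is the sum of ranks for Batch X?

16

Sorted (ascending): 284, 300, 300, 300, 353, 357, 535
The 3 values of 300 occupy positions 2–4 → average rank 3.
Batch X values → pooled ranks: 535→7, 284→1, 300→3, 353→5
Rank sum = 7 + 1 + 3 + 5 = 16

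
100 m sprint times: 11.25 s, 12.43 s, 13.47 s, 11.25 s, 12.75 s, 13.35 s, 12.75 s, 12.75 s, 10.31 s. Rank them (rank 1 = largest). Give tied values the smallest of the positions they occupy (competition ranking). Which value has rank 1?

Sorted (descending): 13.47, 13.35, 12.75, 12.75, 12.75, 12.43, 11.25, 11.25, 10.31
The 3 values of 12.75 occupy positions 3–5 → each gets rank 3.
The 2 values of 11.25 occupy positions 7–8 → each gets rank 7.
Rank 1 → value 13.47.

13.47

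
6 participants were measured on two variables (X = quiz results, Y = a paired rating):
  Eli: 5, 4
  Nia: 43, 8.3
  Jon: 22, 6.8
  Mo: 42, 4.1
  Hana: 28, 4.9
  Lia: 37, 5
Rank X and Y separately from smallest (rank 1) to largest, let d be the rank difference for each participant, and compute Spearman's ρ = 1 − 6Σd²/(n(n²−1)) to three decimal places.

Ranks of variable 1: 1, 6, 2, 5, 3, 4
Ranks of variable 2: 1, 6, 5, 2, 3, 4
d = r₁ − r₂: 0, 0, -3, 3, 0, 0
d²: 0, 0, 9, 9, 0, 0; Σd² = 18
ρ = 1 − 6·18/(6·35) = 1 − 108/210 = 0.486

0.486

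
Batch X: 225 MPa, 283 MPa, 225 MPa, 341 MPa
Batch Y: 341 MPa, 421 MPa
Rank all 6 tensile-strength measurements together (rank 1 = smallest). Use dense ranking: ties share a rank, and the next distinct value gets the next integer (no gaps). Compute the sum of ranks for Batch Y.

Sorted (ascending): 225, 225, 283, 341, 341, 421
The 2 values of 225 share dense rank 1.
The 2 values of 341 share dense rank 3.
Remaining distinct values take the next consecutive integers.
Batch Y values → pooled ranks: 341→3, 421→4
Rank sum = 3 + 4 = 7

7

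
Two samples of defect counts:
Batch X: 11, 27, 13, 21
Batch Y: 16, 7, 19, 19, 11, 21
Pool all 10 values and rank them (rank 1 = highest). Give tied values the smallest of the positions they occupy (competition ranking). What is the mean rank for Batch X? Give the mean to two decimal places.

Sorted (descending): 27, 21, 21, 19, 19, 16, 13, 11, 11, 7
The 2 values of 21 occupy positions 2–3 → each gets rank 2.
The 2 values of 19 occupy positions 4–5 → each gets rank 4.
The 2 values of 11 occupy positions 8–9 → each gets rank 8.
Batch X values → pooled ranks: 11→8, 27→1, 13→7, 21→2
Mean rank = (8 + 1 + 7 + 2) / 4 = 4.50

4.50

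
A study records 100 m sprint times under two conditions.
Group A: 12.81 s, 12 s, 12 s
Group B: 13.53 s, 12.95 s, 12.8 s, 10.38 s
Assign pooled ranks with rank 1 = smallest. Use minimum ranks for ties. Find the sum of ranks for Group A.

9

Sorted (ascending): 10.38, 12, 12, 12.8, 12.81, 12.95, 13.53
The 2 values of 12 occupy positions 2–3 → each gets rank 2.
Group A values → pooled ranks: 12.81→5, 12→2, 12→2
Rank sum = 5 + 2 + 2 = 9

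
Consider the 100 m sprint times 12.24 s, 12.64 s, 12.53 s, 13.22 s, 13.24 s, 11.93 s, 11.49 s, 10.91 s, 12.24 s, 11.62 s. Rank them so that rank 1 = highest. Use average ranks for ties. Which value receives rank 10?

10.91

Sorted (descending): 13.24, 13.22, 12.64, 12.53, 12.24, 12.24, 11.93, 11.62, 11.49, 10.91
The 2 values of 12.24 occupy positions 5–6 → average rank (5+6)/2 = 5.5.
Rank 10 → value 10.91.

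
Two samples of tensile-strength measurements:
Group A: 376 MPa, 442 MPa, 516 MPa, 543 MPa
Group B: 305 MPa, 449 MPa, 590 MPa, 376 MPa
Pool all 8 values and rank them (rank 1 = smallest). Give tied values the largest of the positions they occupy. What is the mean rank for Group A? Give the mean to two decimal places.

Sorted (ascending): 305, 376, 376, 442, 449, 516, 543, 590
The 2 values of 376 occupy positions 2–3 → each gets rank 3.
Group A values → pooled ranks: 376→3, 442→4, 516→6, 543→7
Mean rank = (3 + 4 + 6 + 7) / 4 = 5.00

5.00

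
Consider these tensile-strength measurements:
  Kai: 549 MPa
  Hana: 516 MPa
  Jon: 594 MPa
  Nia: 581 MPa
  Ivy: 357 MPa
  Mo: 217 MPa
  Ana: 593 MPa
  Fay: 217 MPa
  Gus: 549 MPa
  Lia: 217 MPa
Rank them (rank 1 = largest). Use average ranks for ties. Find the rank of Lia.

Sorted (descending): 594, 593, 581, 549, 549, 516, 357, 217, 217, 217
The 2 values of 549 occupy positions 4–5 → average rank (4+5)/2 = 4.5.
The 3 values of 217 occupy positions 8–10 → average rank 9.
Lia has value 217 MPa → rank 9.

9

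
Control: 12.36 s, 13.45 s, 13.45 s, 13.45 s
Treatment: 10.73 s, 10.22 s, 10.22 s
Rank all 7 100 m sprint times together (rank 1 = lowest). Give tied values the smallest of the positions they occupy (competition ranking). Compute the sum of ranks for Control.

Sorted (ascending): 10.22, 10.22, 10.73, 12.36, 13.45, 13.45, 13.45
The 2 values of 10.22 occupy positions 1–2 → each gets rank 1.
The 3 values of 13.45 occupy positions 5–7 → each gets rank 5.
Control values → pooled ranks: 12.36→4, 13.45→5, 13.45→5, 13.45→5
Rank sum = 4 + 5 + 5 + 5 = 19

19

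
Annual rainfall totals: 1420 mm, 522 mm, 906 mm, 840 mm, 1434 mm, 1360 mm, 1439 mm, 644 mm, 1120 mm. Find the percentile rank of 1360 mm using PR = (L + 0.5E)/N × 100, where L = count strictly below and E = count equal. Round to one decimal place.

61.1

N = 9.
Strictly below 1360: 5. Equal to 1360: 1.
PR = (5 + 0.5·1)/9 × 100 = 61.1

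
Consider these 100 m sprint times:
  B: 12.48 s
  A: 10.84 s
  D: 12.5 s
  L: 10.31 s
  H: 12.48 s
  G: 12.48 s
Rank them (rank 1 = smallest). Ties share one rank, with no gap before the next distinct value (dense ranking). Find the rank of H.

3

Sorted (ascending): 10.31, 10.84, 12.48, 12.48, 12.48, 12.5
The 3 values of 12.48 share dense rank 3.
Remaining distinct values take the next consecutive integers.
H has value 12.48 s → rank 3.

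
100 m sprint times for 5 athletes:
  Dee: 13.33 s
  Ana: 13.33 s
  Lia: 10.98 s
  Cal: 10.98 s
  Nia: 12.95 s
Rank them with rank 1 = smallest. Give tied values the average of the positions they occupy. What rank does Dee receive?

Sorted (ascending): 10.98, 10.98, 12.95, 13.33, 13.33
The 2 values of 10.98 occupy positions 1–2 → average rank (1+2)/2 = 1.5.
The 2 values of 13.33 occupy positions 4–5 → average rank (4+5)/2 = 4.5.
Dee has value 13.33 s → rank 4.5.

4.5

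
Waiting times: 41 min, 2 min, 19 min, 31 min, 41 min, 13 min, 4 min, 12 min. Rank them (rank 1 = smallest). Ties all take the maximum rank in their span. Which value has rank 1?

Sorted (ascending): 2, 4, 12, 13, 19, 31, 41, 41
The 2 values of 41 occupy positions 7–8 → each gets rank 8.
Rank 1 → value 2.

2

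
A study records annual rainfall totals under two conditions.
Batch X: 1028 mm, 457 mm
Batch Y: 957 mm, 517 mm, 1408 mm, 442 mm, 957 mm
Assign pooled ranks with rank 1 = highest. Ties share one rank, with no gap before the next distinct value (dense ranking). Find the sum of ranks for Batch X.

Sorted (descending): 1408, 1028, 957, 957, 517, 457, 442
The 2 values of 957 share dense rank 3.
Remaining distinct values take the next consecutive integers.
Batch X values → pooled ranks: 1028→2, 457→5
Rank sum = 2 + 5 = 7

7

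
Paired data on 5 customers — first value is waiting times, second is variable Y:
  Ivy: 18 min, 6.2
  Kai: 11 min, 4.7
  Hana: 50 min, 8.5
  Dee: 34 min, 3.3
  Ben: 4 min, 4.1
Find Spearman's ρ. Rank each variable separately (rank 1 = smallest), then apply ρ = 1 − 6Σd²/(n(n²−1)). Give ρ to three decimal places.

Ranks of variable 1: 3, 2, 5, 4, 1
Ranks of variable 2: 4, 3, 5, 1, 2
d = r₁ − r₂: -1, -1, 0, 3, -1
d²: 1, 1, 0, 9, 1; Σd² = 12
ρ = 1 − 6·12/(5·24) = 1 − 72/120 = 0.400

0.400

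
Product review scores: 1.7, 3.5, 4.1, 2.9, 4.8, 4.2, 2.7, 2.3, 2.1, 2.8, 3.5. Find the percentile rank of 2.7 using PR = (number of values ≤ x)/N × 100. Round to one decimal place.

N = 11.
Strictly below 2.7: 3. Equal to 2.7: 1.
PR = 4/11 × 100 = 36.4

36.4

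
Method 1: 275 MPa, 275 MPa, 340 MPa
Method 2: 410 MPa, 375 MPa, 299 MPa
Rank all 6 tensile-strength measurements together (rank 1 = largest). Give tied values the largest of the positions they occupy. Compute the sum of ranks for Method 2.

Sorted (descending): 410, 375, 340, 299, 275, 275
The 2 values of 275 occupy positions 5–6 → each gets rank 6.
Method 2 values → pooled ranks: 410→1, 375→2, 299→4
Rank sum = 1 + 2 + 4 = 7

7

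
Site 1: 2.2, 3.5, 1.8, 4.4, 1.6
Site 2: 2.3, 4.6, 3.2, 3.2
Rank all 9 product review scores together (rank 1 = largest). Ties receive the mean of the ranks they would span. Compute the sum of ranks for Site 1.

29

Sorted (descending): 4.6, 4.4, 3.5, 3.2, 3.2, 2.3, 2.2, 1.8, 1.6
The 2 values of 3.2 occupy positions 4–5 → average rank (4+5)/2 = 4.5.
Site 1 values → pooled ranks: 2.2→7, 3.5→3, 1.8→8, 4.4→2, 1.6→9
Rank sum = 7 + 3 + 8 + 2 + 9 = 29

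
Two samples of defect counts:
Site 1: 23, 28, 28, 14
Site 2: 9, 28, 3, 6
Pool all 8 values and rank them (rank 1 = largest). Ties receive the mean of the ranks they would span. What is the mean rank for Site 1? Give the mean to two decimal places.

Sorted (descending): 28, 28, 28, 23, 14, 9, 6, 3
The 3 values of 28 occupy positions 1–3 → average rank 2.
Site 1 values → pooled ranks: 23→4, 28→2, 28→2, 14→5
Mean rank = (4 + 2 + 2 + 5) / 4 = 3.25

3.25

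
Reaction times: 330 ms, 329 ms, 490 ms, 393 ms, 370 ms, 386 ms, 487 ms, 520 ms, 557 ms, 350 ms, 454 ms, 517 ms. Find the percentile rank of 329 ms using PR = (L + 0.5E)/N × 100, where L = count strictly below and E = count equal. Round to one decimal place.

4.2

N = 12.
Strictly below 329: 0. Equal to 329: 1.
PR = (0 + 0.5·1)/12 × 100 = 4.2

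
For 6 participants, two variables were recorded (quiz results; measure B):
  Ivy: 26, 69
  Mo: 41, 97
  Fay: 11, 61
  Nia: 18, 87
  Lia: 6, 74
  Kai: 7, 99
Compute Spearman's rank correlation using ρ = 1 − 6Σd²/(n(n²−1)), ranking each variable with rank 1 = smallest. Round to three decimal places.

0.029

Ranks of variable 1: 5, 6, 3, 4, 1, 2
Ranks of variable 2: 2, 5, 1, 4, 3, 6
d = r₁ − r₂: 3, 1, 2, 0, -2, -4
d²: 9, 1, 4, 0, 4, 16; Σd² = 34
ρ = 1 − 6·34/(6·35) = 1 − 204/210 = 0.029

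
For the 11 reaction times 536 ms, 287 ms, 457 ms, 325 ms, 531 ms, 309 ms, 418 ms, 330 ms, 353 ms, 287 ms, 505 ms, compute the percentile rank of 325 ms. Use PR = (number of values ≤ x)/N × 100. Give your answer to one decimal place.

36.4

N = 11.
Strictly below 325: 3. Equal to 325: 1.
PR = 4/11 × 100 = 36.4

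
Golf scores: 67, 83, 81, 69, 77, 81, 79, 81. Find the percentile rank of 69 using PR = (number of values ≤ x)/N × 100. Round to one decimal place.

25.0

N = 8.
Strictly below 69: 1. Equal to 69: 1.
PR = 2/8 × 100 = 25.0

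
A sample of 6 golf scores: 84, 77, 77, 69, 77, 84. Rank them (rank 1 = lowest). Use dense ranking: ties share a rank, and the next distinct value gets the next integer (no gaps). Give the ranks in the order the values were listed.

3, 2, 2, 1, 2, 3

Sorted (ascending): 69, 77, 77, 77, 84, 84
The 3 values of 77 share dense rank 2.
The 2 values of 84 share dense rank 3.
Remaining distinct values take the next consecutive integers.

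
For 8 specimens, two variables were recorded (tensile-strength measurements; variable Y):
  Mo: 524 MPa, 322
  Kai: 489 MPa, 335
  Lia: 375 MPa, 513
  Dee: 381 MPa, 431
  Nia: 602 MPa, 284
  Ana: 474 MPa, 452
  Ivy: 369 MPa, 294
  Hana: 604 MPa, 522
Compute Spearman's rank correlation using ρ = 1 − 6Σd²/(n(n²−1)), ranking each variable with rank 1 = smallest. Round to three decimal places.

0.048

Ranks of variable 1: 6, 5, 2, 3, 7, 4, 1, 8
Ranks of variable 2: 3, 4, 7, 5, 1, 6, 2, 8
d = r₁ − r₂: 3, 1, -5, -2, 6, -2, -1, 0
d²: 9, 1, 25, 4, 36, 4, 1, 0; Σd² = 80
ρ = 1 − 6·80/(8·63) = 1 − 480/504 = 0.048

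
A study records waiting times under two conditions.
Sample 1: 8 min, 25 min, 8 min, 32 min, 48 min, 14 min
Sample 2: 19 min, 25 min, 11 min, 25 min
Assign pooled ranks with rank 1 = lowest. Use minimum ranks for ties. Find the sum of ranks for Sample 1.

31

Sorted (ascending): 8, 8, 11, 14, 19, 25, 25, 25, 32, 48
The 2 values of 8 occupy positions 1–2 → each gets rank 1.
The 3 values of 25 occupy positions 6–8 → each gets rank 6.
Sample 1 values → pooled ranks: 8→1, 25→6, 8→1, 32→9, 48→10, 14→4
Rank sum = 1 + 6 + 1 + 9 + 10 + 4 = 31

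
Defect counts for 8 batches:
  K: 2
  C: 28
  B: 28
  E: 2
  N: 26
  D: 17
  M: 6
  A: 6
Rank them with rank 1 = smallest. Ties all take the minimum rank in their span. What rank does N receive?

6

Sorted (ascending): 2, 2, 6, 6, 17, 26, 28, 28
The 2 values of 2 occupy positions 1–2 → each gets rank 1.
The 2 values of 6 occupy positions 3–4 → each gets rank 3.
The 2 values of 28 occupy positions 7–8 → each gets rank 7.
N has value 26 → rank 6.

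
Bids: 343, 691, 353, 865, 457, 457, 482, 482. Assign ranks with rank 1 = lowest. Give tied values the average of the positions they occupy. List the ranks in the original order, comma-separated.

1, 7, 2, 8, 3.5, 3.5, 5.5, 5.5

Sorted (ascending): 343, 353, 457, 457, 482, 482, 691, 865
The 2 values of 457 occupy positions 3–4 → average rank (3+4)/2 = 3.5.
The 2 values of 482 occupy positions 5–6 → average rank (5+6)/2 = 5.5.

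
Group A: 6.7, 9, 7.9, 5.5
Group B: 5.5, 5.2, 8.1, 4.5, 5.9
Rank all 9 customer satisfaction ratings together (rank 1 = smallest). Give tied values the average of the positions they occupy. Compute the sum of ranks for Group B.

Sorted (ascending): 4.5, 5.2, 5.5, 5.5, 5.9, 6.7, 7.9, 8.1, 9
The 2 values of 5.5 occupy positions 3–4 → average rank (3+4)/2 = 3.5.
Group B values → pooled ranks: 5.5→3.5, 5.2→2, 8.1→8, 4.5→1, 5.9→5
Rank sum = 3.5 + 2 + 8 + 1 + 5 = 19.5

19.5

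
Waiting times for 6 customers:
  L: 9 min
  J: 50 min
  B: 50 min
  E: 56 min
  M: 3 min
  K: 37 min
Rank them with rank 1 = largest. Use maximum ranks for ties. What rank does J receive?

3

Sorted (descending): 56, 50, 50, 37, 9, 3
The 2 values of 50 occupy positions 2–3 → each gets rank 3.
J has value 50 min → rank 3.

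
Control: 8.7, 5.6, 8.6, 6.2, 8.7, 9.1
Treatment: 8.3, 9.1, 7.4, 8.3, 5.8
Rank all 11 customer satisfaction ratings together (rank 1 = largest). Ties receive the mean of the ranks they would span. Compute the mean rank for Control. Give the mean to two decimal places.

Sorted (descending): 9.1, 9.1, 8.7, 8.7, 8.6, 8.3, 8.3, 7.4, 6.2, 5.8, 5.6
The 2 values of 9.1 occupy positions 1–2 → average rank (1+2)/2 = 1.5.
The 2 values of 8.7 occupy positions 3–4 → average rank (3+4)/2 = 3.5.
The 2 values of 8.3 occupy positions 6–7 → average rank (6+7)/2 = 6.5.
Control values → pooled ranks: 8.7→3.5, 5.6→11, 8.6→5, 6.2→9, 8.7→3.5, 9.1→1.5
Mean rank = (3.5 + 11 + 5 + 9 + 3.5 + 1.5) / 6 = 5.58

5.58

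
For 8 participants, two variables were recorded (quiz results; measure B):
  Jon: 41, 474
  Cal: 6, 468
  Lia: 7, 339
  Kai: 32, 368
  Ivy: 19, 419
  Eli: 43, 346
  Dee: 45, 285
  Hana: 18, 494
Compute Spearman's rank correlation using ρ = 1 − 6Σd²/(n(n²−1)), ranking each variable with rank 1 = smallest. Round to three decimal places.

Ranks of variable 1: 6, 1, 2, 5, 4, 7, 8, 3
Ranks of variable 2: 7, 6, 2, 4, 5, 3, 1, 8
d = r₁ − r₂: -1, -5, 0, 1, -1, 4, 7, -5
d²: 1, 25, 0, 1, 1, 16, 49, 25; Σd² = 118
ρ = 1 − 6·118/(8·63) = 1 − 708/504 = -0.405

-0.405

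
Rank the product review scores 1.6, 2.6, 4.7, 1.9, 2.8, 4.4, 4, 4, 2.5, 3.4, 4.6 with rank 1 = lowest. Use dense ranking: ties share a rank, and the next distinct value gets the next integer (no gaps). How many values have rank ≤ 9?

Sorted (ascending): 1.6, 1.9, 2.5, 2.6, 2.8, 3.4, 4, 4, 4.4, 4.6, 4.7
The 2 values of 4 share dense rank 7.
Remaining distinct values take the next consecutive integers.
Ranks ≤ 9: {1, 2, 3, 4, 5, 6, 7, 7, 8, 9} → 10 values.

10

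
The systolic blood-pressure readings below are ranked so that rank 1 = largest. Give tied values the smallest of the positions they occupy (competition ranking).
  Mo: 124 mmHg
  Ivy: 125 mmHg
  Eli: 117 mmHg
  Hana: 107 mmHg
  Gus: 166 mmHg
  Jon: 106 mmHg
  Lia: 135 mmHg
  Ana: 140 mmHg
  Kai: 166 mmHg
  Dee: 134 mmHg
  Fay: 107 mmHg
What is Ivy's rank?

6

Sorted (descending): 166, 166, 140, 135, 134, 125, 124, 117, 107, 107, 106
The 2 values of 166 occupy positions 1–2 → each gets rank 1.
The 2 values of 107 occupy positions 9–10 → each gets rank 9.
Ivy has value 125 mmHg → rank 6.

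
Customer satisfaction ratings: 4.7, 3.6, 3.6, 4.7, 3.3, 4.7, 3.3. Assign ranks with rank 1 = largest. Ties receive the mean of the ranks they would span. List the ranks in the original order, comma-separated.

2, 4.5, 4.5, 2, 6.5, 2, 6.5

Sorted (descending): 4.7, 4.7, 4.7, 3.6, 3.6, 3.3, 3.3
The 3 values of 4.7 occupy positions 1–3 → average rank 2.
The 2 values of 3.6 occupy positions 4–5 → average rank (4+5)/2 = 4.5.
The 2 values of 3.3 occupy positions 6–7 → average rank (6+7)/2 = 6.5.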